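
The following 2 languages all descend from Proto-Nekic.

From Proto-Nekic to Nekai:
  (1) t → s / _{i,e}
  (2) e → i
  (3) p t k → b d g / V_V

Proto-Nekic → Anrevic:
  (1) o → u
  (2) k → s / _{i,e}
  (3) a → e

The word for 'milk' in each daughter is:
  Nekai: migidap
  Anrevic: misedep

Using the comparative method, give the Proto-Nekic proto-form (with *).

*mikedap

Position 6: Nekai has a, Anrevic has e. Nekai preserves a here (none of its changes turn any other segment into a), so the proto-segment is *a.
Position 4: Nekai has i, Anrevic has e. Taking the neighbouring segments as reconstructed: Nekai i could go back to *e or *i; Anrevic e can only go back to *e — the one source consistent with every daughter is *e.
Verify the candidate proto-form against each daughter:
Nekai: *mikedap > mikidap > migidap  (by vowel merger, intervocalic voicing)
Anrevic: *mikedap
  mikedap (rule 1 does not apply)
  mikedap → misedap   [palatalisation]
  misedap → misedep   [vowel merger]
  giving Anrevic misedep.
Only *mikedap yields all of Nekai migidap, Anrevic misedep.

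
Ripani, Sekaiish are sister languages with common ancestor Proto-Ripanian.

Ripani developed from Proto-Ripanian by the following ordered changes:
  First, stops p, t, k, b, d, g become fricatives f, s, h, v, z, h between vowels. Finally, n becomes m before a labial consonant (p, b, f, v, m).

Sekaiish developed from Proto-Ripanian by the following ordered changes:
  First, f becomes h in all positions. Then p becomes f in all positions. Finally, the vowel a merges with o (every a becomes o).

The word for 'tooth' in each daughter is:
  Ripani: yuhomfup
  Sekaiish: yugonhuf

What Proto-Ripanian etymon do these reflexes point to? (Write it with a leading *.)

*yugonfup

Position 6: Ripani has f, Sekaiish has h. Taking the neighbouring segments as reconstructed: Ripani f can only go back to *f; Sekaiish h could go back to *f or *h — the one source consistent with every daughter is *f.
Position 3: Ripani has h, Sekaiish has g. Sekaiish preserves g here (none of its changes turn any other segment into g), so the proto-segment is *g.
Verify the candidate proto-form against each daughter:
Ripani: *yugonfup
  yugonfup → yuhonfup   [intervocalic lenition]
  yuhonfup → yuhomfup   [nasal place assimilation]
  giving Ripani yuhomfup.
Sekaiish: *yugonfup
  yugonfup → yugonhup   [unconditioned shift]
  yugonhup → yugonhuf   [unconditioned shift]
  yugonhuf (rule 3 does not apply)
  giving Sekaiish yugonhuf.
*yugonfup is the unique common source.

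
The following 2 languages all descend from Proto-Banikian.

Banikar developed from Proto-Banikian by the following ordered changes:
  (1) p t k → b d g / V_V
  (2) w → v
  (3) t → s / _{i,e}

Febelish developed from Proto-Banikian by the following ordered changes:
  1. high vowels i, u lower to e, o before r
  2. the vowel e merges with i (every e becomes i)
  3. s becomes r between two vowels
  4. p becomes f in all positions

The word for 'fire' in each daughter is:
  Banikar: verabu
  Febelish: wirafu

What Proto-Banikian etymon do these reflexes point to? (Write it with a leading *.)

Position 1: Banikar has v, Febelish has w. Febelish preserves w here (none of its changes turn any other segment into w), so the proto-segment is *w.
Position 2: Banikar has e, Febelish has i. Banikar preserves e here (none of its changes turn any other segment into e), so the proto-segment is *e.
Position 5: Banikar has b, Febelish has f. Taking the neighbouring segments as reconstructed: Banikar b could go back to *p or *b; Febelish f could go back to *p or *f — the one source consistent with every daughter is *p.
The remaining positions agree across the daughters. Check the candidate against every language:
Banikar: *werapu
  werapu → werabu   [intervocalic voicing]
  werabu → verabu   [unconditioned shift]
  verabu (rule 3 does not apply)
  giving Banikar verabu.
Febelish: *werapu > wirapu > wirafu  (by vowel merger, unconditioned shift)
Only *werapu yields all of Banikar verabu, Febelish wirafu.

*werapu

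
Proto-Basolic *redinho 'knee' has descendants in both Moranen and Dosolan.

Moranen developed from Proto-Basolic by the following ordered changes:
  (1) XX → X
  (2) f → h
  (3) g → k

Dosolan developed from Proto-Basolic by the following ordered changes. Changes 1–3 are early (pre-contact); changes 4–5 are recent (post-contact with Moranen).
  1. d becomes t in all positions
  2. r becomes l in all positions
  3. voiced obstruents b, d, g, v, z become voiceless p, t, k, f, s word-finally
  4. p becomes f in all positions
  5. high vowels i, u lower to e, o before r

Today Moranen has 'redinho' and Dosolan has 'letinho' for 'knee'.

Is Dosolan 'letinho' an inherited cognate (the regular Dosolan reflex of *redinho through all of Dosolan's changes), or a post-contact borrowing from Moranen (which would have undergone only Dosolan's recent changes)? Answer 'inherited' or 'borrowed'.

If inherited, *redinho would pass through all of Dosolan's changes:
Dosolan: *redinho > retinho > letinho  (by unconditioned shift, unconditioned shift)
If borrowed from Moranen 'redinho' after the early changes, it would undergo only the recent ones:
  rule 4 (unconditioned shift): no change (redinho)
  rule 5 (pre-rhotic lowering): no change (redinho)
  ⇒ as a loan: redinho
Dosolan 'letinho' matches the inherited outcome exactly, so it is an inherited cognate, not a loan.

inherited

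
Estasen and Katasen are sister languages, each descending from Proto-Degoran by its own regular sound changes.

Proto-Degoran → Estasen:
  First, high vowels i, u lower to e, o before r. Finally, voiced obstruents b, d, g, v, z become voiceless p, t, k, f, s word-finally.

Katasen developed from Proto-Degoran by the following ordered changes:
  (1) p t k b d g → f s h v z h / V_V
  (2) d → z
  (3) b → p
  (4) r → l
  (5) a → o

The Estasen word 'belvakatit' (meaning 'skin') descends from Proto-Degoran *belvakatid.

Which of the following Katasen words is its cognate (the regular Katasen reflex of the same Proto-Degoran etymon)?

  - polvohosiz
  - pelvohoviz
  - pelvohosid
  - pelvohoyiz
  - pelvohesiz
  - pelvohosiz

Katasen: *belvakatid
  belvakatid → belvahasid   [intervocalic lenition]
  belvahasid → belvahasiz   [unconditioned shift]
  belvahasiz → pelvahasiz   [unconditioned shift]
  pelvahasiz (rule 4 does not apply)
  pelvahasiz → pelvohosiz   [vowel merger]
  giving Katasen pelvohosiz.
The other candidates each miss or misapply at least one Katasen change.

pelvohosiz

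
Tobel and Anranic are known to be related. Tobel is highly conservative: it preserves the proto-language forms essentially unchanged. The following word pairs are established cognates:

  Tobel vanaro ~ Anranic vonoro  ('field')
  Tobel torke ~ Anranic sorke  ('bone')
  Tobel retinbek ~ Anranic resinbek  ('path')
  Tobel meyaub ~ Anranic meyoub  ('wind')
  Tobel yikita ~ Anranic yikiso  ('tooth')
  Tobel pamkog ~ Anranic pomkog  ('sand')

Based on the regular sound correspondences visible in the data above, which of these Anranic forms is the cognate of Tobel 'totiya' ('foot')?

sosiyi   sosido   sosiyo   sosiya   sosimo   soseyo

torke ~ sorke — Tobel t corresponds to Anranic s word-initially before a back vowel.
retinbek ~ resinbek — Tobel t corresponds to Anranic s between vowels (before a front vowel).
yikita ~ yikiso — Tobel a corresponds to Anranic o word-finally.
Applying these to Tobel 'totiya':
  totiya → sotiya   (t→s word-initially before a back vowel)
  sotiya → sosiya   (t→s between vowels (before a front vowel))
  sosiya → sosiyo   (a→o word-finally)
So the Anranic cognate is 'sosiyo'.

sosiyo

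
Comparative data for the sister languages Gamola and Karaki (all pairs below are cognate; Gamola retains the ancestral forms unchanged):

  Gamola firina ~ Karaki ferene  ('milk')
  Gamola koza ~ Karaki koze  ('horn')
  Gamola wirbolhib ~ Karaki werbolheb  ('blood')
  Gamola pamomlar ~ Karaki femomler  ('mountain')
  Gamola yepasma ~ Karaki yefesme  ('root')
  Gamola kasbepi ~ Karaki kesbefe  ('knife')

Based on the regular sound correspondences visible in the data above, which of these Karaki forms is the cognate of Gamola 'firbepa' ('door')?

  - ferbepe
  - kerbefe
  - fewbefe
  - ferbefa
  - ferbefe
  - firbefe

ferbefe

firina ~ ferene, wirbolhib ~ werbolheb — Gamola i corresponds to Karaki e after a consonant, before r.
yepasma ~ yefesme — Gamola p corresponds to Karaki f between vowels (before a back vowel).
firina ~ ferene, koza ~ koze — Gamola a corresponds to Karaki e word-finally.
Applying these to Gamola 'firbepa':
  firbepa → ferbepa   (i→e after a consonant, before r)
  ferbepa → ferbefa   (p→f between vowels (before a back vowel))
  ferbefa → ferbefe   (a→e word-finally)
So the Karaki cognate is 'ferbefe'.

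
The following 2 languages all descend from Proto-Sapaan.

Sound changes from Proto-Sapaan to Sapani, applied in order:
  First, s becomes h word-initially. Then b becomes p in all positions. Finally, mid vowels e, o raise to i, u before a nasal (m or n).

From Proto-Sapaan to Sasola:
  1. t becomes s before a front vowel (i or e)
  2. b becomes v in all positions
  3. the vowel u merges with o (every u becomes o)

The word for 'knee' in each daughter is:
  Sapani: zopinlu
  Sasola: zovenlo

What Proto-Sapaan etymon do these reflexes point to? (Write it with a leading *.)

*zobenlu

Position 7: Sapani has u, Sasola has o. Taking the neighbouring segments as reconstructed: Sapani u can only go back to *u; Sasola o could go back to *o or *u — the one source consistent with every daughter is *u.
Position 4: Sapani has i, Sasola has e. Sasola preserves e here (none of its changes turn any other segment into e), so the proto-segment is *e.
This points to *zobenlu. Verify forward in each daughter:
Sapani: *zobenlu > zopenlu > zopinlu  (by unconditioned shift, pre-nasal raising)
Sasola: start from *zobenlu.
  rule 1: no change — zobenlu
  rule 2 (unconditioned shift): zobenlu → zovenlu
  rule 3 (vowel merger): zovenlu → zovenlo
  ⇒ Sasola zovenlo
No other proto-form is consistent with every reflex, so the reconstruction is *zobenlu.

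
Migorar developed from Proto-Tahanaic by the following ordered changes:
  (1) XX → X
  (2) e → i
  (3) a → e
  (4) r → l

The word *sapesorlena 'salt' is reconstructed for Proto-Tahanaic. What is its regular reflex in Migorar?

Migorar: start from *sapesorlena.
  rule 1: no change — sapesorlena
  rule 2 (vowel merger): sapesorlena → sapisorlina
  rule 3 (vowel merger): sapisorlina → sepisorline
  rule 4 (unconditioned shift): sepisorline → sepisolline
  ⇒ Migorar sepisolline

sepisolline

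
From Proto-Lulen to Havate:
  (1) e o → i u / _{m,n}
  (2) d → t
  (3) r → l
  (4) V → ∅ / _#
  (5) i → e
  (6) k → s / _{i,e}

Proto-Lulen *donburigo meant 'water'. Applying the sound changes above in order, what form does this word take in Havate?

Havate: *donburigo > dunburigo > tunburigo > tunbuligo > tunbulig > tunbuleg  (by pre-nasal raising, unconditioned shift, unconditioned shift, apocope, vowel merger)

tunbuleg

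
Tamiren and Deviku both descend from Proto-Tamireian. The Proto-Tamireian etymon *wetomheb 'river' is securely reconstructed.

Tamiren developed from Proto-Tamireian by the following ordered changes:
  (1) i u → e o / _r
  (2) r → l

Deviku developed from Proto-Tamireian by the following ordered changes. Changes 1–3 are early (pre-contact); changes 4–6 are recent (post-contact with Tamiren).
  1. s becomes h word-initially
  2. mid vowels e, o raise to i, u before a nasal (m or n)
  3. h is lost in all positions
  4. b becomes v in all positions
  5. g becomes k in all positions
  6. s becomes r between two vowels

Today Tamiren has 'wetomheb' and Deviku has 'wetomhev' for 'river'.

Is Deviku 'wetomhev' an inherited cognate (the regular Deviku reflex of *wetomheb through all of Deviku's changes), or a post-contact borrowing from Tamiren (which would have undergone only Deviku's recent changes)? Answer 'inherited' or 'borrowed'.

If inherited, *wetomheb would pass through all of Deviku's changes:
Deviku: start from *wetomheb.
  rule 1: no change — wetomheb
  rule 2 (pre-nasal raising): wetomheb → wetumheb
  rule 3 (h-loss): wetumheb → wetumeb
  rule 4 (unconditioned shift): wetumeb → wetumev
  rule 5: no change — wetumev
  rule 6: no change — wetumev
  ⇒ Deviku wetumev
If borrowed from Tamiren 'wetomheb' after the early changes, it would undergo only the recent ones:
  rule 4 (unconditioned shift): wetomheb → wetomhev
  rule 5 (unconditioned shift): no change (wetomhev)
  rule 6 (rhotacism): no change (wetomhev)
  ⇒ as a loan: wetomhev
Deviku 'wetomhev' matches the loan outcome 'wetomhev', not the inherited 'wetumev' — it skipped the early Deviku changes, so it was borrowed from Tamiren.

borrowed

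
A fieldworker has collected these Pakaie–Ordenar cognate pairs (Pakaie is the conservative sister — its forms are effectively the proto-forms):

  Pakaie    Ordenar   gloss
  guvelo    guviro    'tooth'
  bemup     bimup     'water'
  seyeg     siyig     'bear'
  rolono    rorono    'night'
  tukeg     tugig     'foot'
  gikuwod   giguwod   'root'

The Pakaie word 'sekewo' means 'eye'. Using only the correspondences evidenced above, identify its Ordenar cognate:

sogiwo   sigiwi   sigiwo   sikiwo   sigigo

sigiwo

guvelo ~ guviro, seyeg ~ siyig — Pakaie e corresponds to Ordenar i after a consonant, before a consonant other than r, m, n, p, b, f, v.
tukeg ~ tugig — Pakaie k corresponds to Ordenar g between vowels (before a front vowel).
Applying these to Pakaie 'sekewo':
  sekewo → sikewo   (e→i after a consonant, before a consonant other than r, m, n, p, b, f, v)
  sikewo → sigewo   (k→g between vowels (before a front vowel))
  sigewo → sigiwo   (e→i after a consonant, before a consonant other than r, m, n, p, b, f, v)
So the Ordenar cognate is 'sigiwo'.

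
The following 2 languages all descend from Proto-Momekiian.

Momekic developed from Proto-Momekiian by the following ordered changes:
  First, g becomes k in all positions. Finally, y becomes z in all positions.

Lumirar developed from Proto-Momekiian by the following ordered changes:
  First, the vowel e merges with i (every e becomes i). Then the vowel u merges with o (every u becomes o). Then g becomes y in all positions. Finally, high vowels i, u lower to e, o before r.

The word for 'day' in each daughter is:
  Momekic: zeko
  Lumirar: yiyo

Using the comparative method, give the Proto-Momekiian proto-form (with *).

*yego

Position 3: Momekic has k, Lumirar has y. Taking the neighbouring segments as reconstructed: Momekic k could go back to *k or *g; Lumirar y could go back to *g or *y — the one source consistent with every daughter is *g.
Position 1: Momekic has z, Lumirar has y. Taking the neighbouring segments as reconstructed: Momekic z could go back to *z or *y; Lumirar y could go back to *g or *y — the one source consistent with every daughter is *y.
This points to *yego. Verify forward in each daughter:
Momekic: *yego > yeko > zeko  (by unconditioned shift, unconditioned shift)
Lumirar: *yego
  yego → yigo   [vowel merger]
  yigo (rule 2 does not apply)
  yigo → yiyo   [unconditioned shift]
  yiyo (rule 4 does not apply)
  giving Lumirar yiyo.
*yego is the unique common source.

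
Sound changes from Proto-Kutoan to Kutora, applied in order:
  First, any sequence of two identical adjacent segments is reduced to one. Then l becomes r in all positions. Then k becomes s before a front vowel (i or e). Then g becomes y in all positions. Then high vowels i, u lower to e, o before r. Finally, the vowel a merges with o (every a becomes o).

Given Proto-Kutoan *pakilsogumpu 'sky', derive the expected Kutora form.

posersoyumpu

Kutora: *pakilsogumpu > pakirsogumpu > pasirsogumpu > pasirsoyumpu > pasersoyumpu > posersoyumpu  (by unconditioned shift, palatalisation, unconditioned shift, pre-rhotic lowering, vowel merger)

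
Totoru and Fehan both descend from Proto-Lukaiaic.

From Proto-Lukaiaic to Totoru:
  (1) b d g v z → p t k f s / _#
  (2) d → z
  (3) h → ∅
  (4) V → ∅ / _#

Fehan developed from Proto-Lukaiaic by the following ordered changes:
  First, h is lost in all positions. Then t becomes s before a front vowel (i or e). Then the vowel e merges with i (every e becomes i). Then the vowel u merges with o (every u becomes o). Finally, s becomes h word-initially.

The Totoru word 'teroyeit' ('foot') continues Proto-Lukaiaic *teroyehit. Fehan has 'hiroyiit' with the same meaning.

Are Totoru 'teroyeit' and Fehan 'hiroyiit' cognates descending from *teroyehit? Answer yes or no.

Derive the expected Fehan reflex of *teroyehit:
Fehan: *teroyehit
  teroyehit → teroyeit   [h-loss]
  teroyeit → seroyeit   [palatalisation]
  seroyeit → siroyiit   [vowel merger]
  siroyiit (rule 4 does not apply)
  siroyiit → hiroyiit   [debuccalisation]
  giving Fehan hiroyiit.
Fehan 'hiroyiit' matches the regular reflex exactly, so the pair is cognate.

yes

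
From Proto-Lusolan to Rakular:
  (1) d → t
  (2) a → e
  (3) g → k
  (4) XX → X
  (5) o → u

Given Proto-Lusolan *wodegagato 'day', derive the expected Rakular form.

wutekeketu

Rakular: start from *wodegagato.
  rule 1 (unconditioned shift): wodegagato → wotegagato
  rule 2 (vowel merger): wotegagato → wotegegeto
  rule 3 (unconditioned shift): wotegegeto → wotekeketo
  rule 4: no change — wotekeketo
  rule 5 (vowel merger): wotekeketo → wutekeketu
  ⇒ Rakular wutekeketu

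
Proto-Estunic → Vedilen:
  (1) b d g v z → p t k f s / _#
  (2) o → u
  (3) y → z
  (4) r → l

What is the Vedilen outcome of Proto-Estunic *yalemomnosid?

Vedilen: *yalemomnosid > yalemomnosit > yalemumnusit > zalemumnusit  (by final devoicing, vowel merger, unconditioned shift)

zalemumnusit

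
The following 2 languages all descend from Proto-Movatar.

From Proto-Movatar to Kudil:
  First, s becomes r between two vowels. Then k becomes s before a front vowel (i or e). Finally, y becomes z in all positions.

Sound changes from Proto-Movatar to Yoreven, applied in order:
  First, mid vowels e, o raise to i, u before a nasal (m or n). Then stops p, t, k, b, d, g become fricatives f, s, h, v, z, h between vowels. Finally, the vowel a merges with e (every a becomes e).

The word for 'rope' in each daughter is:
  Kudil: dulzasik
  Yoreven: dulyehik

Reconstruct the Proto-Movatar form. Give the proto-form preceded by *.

*dulyakik

Position 5: Kudil has a, Yoreven has e. Kudil preserves a here (none of its changes turn any other segment into a), so the proto-segment is *a.
Position 6: Kudil has s, Yoreven has h. Taking the neighbouring segments as reconstructed: Kudil s can only go back to *k; Yoreven h could go back to *k or *g or *h — the one source consistent with every daughter is *k.
Position 4: Kudil has z, Yoreven has y. Yoreven preserves y here (none of its changes turn any other segment into y), so the proto-segment is *y.
This points to *dulyakik. Verify forward in each daughter:
Kudil: start from *dulyakik.
  rule 1: no change — dulyakik
  rule 2 (palatalisation): dulyakik → dulyasik
  rule 3 (unconditioned shift): dulyasik → dulzasik
  ⇒ Kudil dulzasik
Yoreven: *dulyakik > dulyahik > dulyehik  (by intervocalic lenition, vowel merger)
*dulyakik is the unique common source.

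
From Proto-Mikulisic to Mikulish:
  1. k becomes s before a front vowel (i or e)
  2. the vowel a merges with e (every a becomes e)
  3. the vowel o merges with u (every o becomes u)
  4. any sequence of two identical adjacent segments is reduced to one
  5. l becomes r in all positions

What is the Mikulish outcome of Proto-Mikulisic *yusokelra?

Mikulish: *yusokelra > yusoselra > yusoselre > yususelre > yususerre  (by palatalisation, vowel merger, vowel merger, unconditioned shift)

yususerre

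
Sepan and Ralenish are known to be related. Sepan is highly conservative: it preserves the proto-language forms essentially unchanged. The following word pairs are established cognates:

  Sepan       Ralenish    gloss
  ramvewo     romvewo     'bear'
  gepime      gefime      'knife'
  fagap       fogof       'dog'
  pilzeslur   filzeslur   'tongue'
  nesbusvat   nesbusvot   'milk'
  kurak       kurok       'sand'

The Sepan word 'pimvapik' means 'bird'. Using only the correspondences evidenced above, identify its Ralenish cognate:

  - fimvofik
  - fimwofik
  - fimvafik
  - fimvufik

fimvofik

pilzeslur ~ filzeslur — Sepan p corresponds to Ralenish f word-initially before a front vowel.
fagap ~ fogof — Sepan a corresponds to Ralenish o after a consonant, before a labial obstruent.
gepime ~ gefime — Sepan p corresponds to Ralenish f between vowels (before a front vowel).
Applying these to Sepan 'pimvapik':
  pimvapik → fimvapik   (p→f word-initially before a front vowel)
  fimvapik → fimvopik   (a→o after a consonant, before a labial obstruent)
  fimvopik → fimvofik   (p→f between vowels (before a front vowel))
So the Ralenish cognate is 'fimvofik'.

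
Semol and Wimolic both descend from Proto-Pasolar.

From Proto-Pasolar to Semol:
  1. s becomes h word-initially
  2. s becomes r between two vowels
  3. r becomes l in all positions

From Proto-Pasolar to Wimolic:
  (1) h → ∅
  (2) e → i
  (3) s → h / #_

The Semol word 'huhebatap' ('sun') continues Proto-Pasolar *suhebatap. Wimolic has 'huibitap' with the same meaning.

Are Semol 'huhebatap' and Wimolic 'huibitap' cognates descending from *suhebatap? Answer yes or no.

Derive the expected Wimolic reflex of *suhebatap:
Wimolic: start from *suhebatap.
  rule 1 (h-loss): suhebatap → suebatap
  rule 2 (vowel merger): suebatap → suibatap
  rule 3 (debuccalisation): suibatap → huibatap
  ⇒ Wimolic huibatap
The regular Wimolic reflex would be 'huibatap', but the attested form is 'huibitap'. The correspondence is irregular, so they are not cognates (the Wimolic form has a different source).

no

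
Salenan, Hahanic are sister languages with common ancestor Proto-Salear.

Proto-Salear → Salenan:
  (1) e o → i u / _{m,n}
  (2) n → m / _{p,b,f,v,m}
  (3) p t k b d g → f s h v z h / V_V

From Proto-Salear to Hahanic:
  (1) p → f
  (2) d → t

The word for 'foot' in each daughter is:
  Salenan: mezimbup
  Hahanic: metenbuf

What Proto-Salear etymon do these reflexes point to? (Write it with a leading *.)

*medenbup

Position 5: Salenan has m, Hahanic has n. Hahanic preserves n here (none of its changes turn any other segment into n), so the proto-segment is *n.
Position 8: Salenan has p, Hahanic has f. Salenan preserves p here (none of its changes turn any other segment into p), so the proto-segment is *p.
Position 4: Salenan has i, Hahanic has e. Hahanic preserves e here (none of its changes turn any other segment into e), so the proto-segment is *e.
Continuing position by position gives *medenbup; check it forward:
Salenan: *medenbup > medinbup > medimbup > mezimbup  (by pre-nasal raising, nasal place assimilation, intervocalic lenition)
Hahanic: *medenbup > medenbuf > metenbuf  (by unconditioned shift, unconditioned shift)
Only *medenbup yields all of Salenan mezimbup, Hahanic metenbuf.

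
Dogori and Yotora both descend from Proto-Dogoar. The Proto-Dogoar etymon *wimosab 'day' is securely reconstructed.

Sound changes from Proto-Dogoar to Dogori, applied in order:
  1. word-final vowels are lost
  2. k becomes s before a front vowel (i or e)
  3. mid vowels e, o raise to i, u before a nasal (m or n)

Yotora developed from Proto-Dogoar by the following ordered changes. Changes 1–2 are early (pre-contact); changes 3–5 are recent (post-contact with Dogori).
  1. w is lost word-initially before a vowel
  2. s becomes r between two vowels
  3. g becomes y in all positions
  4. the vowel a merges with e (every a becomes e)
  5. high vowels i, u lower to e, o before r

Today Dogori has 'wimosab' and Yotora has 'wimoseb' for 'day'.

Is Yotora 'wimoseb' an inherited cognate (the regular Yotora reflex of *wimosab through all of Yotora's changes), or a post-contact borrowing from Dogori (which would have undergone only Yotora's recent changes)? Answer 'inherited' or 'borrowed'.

If inherited, *wimosab would pass through all of Yotora's changes:
Yotora: start from *wimosab.
  rule 1 (glide loss): wimosab → imosab
  rule 2 (rhotacism): imosab → imorab
  rule 3: no change — imorab
  rule 4 (vowel merger): imorab → imoreb
  rule 5: no change — imoreb
  ⇒ Yotora imoreb
If borrowed from Dogori 'wimosab' after the early changes, it would undergo only the recent ones:
  rule 3 (unconditioned shift): no change (wimosab)
  rule 4 (vowel merger): wimosab → wimoseb
  rule 5 (pre-rhotic lowering): no change (wimoseb)
  ⇒ as a loan: wimoseb
Yotora 'wimoseb' matches the loan outcome 'wimoseb', not the inherited 'imoreb' — it skipped the early Yotora changes, so it was borrowed from Dogori.

borrowed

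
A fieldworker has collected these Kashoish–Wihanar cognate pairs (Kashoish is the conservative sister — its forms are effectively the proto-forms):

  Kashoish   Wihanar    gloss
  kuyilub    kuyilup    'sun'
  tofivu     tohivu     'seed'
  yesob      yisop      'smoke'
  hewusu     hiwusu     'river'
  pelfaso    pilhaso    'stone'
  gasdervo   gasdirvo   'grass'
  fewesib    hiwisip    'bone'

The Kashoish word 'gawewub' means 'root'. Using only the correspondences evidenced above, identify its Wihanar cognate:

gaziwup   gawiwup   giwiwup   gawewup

yesob ~ yisop, hewusu ~ hiwusu — Kashoish e corresponds to Wihanar i after a consonant, before a consonant other than r, m, n, p, b, f, v.
kuyilub ~ kuyilup, yesob ~ yisop — Kashoish b corresponds to Wihanar p word-finally.
Applying these to Kashoish 'gawewub':
  gawewub → gawiwub   (e→i after a consonant, before a consonant other than r, m, n, p, b, f, v)
  gawiwub → gawiwup   (b→p word-finally)
So the Wihanar cognate is 'gawiwup'.

gawiwup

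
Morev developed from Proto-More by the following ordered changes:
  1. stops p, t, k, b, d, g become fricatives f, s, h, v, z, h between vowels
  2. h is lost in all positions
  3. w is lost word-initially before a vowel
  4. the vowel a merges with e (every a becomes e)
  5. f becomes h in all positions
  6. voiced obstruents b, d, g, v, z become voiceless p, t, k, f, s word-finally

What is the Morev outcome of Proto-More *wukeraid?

uereit

Morev: *wukeraid > wuheraid > wueraid > ueraid > uereid > uereit  (by intervocalic lenition, h-loss, glide loss, vowel merger, final devoicing)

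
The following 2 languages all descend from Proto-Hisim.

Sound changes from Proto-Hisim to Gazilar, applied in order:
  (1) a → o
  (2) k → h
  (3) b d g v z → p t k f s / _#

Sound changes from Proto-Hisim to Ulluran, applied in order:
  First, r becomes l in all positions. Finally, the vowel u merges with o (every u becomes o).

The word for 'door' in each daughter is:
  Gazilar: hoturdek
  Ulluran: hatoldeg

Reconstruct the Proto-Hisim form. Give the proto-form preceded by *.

*haturdeg

Position 2: Gazilar has o, Ulluran has a. Ulluran preserves a here (none of its changes turn any other segment into a), so the proto-segment is *a.
Position 8: Gazilar has k, Ulluran has g. Ulluran preserves g here (none of its changes turn any other segment into g), so the proto-segment is *g.
Position 4: Gazilar has u, Ulluran has o. Gazilar preserves u here (none of its changes turn any other segment into u), so the proto-segment is *u.
Continuing position by position gives *haturdeg; check it forward:
Gazilar: *haturdeg
  haturdeg → hoturdeg   [vowel merger]
  hoturdeg (rule 2 does not apply)
  hoturdeg → hoturdek   [final devoicing]
  giving Gazilar hoturdek.
Ulluran: start from *haturdeg.
  rule 1 (unconditioned shift): haturdeg → hatuldeg
  rule 2 (vowel merger): hatuldeg → hatoldeg
  ⇒ Ulluran hatoldeg
Only *haturdeg yields all of Gazilar hoturdek, Ulluran hatoldeg.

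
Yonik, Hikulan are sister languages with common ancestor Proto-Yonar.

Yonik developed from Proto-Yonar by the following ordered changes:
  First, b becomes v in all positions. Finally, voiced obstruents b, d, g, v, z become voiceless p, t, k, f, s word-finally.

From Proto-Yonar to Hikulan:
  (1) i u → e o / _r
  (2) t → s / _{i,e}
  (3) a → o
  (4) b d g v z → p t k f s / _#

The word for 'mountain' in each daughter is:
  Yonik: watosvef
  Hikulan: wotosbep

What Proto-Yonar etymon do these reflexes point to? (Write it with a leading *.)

*watosbeb

Position 2: Yonik has a, Hikulan has o. Yonik preserves a here (none of its changes turn any other segment into a), so the proto-segment is *a.
Position 6: Yonik has v, Hikulan has b. Hikulan preserves b here (none of its changes turn any other segment into b), so the proto-segment is *b.
Position 8: Yonik has f, Hikulan has p. Taking the neighbouring segments as reconstructed: Yonik f could go back to *b or *f or *v; Hikulan p could go back to *p or *b — the one source consistent with every daughter is *b.
Verify the candidate proto-form against each daughter:
Yonik: start from *watosbeb.
  rule 1 (unconditioned shift): watosbeb → watosvev
  rule 2 (final devoicing): watosvev → watosvef
  ⇒ Yonik watosvef
Hikulan: start from *watosbeb.
  rule 1: no change — watosbeb
  rule 2: no change — watosbeb
  rule 3 (vowel merger): watosbeb → wotosbeb
  rule 4 (final devoicing): wotosbeb → wotosbep
  ⇒ Hikulan wotosbep
*watosbeb is the unique common source.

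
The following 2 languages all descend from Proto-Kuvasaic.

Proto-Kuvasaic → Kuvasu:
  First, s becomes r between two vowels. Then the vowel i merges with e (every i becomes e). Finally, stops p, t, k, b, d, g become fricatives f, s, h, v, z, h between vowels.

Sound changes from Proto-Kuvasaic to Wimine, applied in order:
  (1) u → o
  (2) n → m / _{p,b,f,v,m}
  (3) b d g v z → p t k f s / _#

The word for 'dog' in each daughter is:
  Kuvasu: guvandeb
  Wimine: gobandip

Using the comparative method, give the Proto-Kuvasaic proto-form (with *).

*gubandib

Position 8: Kuvasu has b, Wimine has p. Kuvasu preserves b here (none of its changes turn any other segment into b), so the proto-segment is *b.
Position 3: Kuvasu has v, Wimine has b. Wimine preserves b here (none of its changes turn any other segment into b), so the proto-segment is *b.
Position 7: Kuvasu has e, Wimine has i. Wimine preserves i here (none of its changes turn any other segment into i), so the proto-segment is *i.
This points to *gubandib. Verify forward in each daughter:
Kuvasu: *gubandib > gubandeb > guvandeb  (by vowel merger, intervocalic lenition)
Wimine: start from *gubandib.
  rule 1 (vowel merger): gubandib → gobandib
  rule 2: no change — gobandib
  rule 3 (final devoicing): gobandib → gobandip
  ⇒ Wimine gobandip
*gubandib is the unique common source.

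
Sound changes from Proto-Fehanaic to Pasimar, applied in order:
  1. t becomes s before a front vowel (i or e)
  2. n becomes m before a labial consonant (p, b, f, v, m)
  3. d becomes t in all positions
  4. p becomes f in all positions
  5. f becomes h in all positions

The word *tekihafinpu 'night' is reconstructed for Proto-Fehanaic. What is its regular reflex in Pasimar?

sekihahimhu

Pasimar: start from *tekihafinpu.
  rule 1 (palatalisation): tekihafinpu → sekihafinpu
  rule 2 (nasal place assimilation): sekihafinpu → sekihafimpu
  rule 3: no change — sekihafimpu
  rule 4 (unconditioned shift): sekihafimpu → sekihafimfu
  rule 5 (unconditioned shift): sekihafimfu → sekihahimhu
  ⇒ Pasimar sekihahimhu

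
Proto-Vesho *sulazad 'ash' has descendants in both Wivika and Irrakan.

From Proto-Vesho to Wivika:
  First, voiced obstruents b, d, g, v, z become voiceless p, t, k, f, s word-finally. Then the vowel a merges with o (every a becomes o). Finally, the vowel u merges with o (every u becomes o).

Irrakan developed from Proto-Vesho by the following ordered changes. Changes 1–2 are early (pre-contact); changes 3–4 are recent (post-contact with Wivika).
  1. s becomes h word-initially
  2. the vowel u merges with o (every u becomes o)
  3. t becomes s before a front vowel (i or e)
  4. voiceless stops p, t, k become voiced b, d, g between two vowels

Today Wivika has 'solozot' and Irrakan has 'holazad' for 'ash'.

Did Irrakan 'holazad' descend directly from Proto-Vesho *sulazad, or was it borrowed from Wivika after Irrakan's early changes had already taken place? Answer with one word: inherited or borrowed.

If inherited, *sulazad would pass through all of Irrakan's changes:
Irrakan: *sulazad
  sulazad → hulazad   [debuccalisation]
  hulazad → holazad   [vowel merger]
  holazad (rule 3 does not apply)
  holazad (rule 4 does not apply)
  giving Irrakan holazad.
If borrowed from Wivika 'solozot' after the early changes, it would undergo only the recent ones:
  rule 3 (palatalisation): no change (solozot)
  rule 4 (intervocalic voicing): no change (solozot)
  ⇒ as a loan: solozot
Irrakan 'holazad' matches the inherited outcome exactly, so it is an inherited cognate, not a loan.

inherited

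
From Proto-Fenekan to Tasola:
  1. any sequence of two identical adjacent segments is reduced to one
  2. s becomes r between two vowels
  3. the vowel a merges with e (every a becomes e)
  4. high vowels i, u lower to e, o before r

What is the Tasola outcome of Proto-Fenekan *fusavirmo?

Tasola: *fusavirmo
  fusavirmo (rule 1 does not apply)
  fusavirmo → furavirmo   [rhotacism]
  furavirmo → furevirmo   [vowel merger]
  furevirmo → forevermo   [pre-rhotic lowering]
  giving Tasola forevermo.

forevermo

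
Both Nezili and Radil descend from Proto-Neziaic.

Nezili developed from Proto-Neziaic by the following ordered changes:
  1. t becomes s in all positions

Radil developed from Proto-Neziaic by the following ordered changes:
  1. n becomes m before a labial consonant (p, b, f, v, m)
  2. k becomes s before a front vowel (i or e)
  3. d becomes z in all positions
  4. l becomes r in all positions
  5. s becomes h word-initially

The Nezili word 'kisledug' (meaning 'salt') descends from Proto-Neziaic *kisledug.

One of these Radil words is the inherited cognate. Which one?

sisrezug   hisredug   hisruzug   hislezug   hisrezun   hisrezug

hisrezug

Radil: *kisledug
  kisledug (rule 1 does not apply)
  kisledug → sisledug   [palatalisation]
  sisledug → sislezug   [unconditioned shift]
  sislezug → sisrezug   [unconditioned shift]
  sisrezug → hisrezug   [debuccalisation]
  giving Radil hisrezug.
Among the options, 'hisrezug' alone shows every Radil change applied in order.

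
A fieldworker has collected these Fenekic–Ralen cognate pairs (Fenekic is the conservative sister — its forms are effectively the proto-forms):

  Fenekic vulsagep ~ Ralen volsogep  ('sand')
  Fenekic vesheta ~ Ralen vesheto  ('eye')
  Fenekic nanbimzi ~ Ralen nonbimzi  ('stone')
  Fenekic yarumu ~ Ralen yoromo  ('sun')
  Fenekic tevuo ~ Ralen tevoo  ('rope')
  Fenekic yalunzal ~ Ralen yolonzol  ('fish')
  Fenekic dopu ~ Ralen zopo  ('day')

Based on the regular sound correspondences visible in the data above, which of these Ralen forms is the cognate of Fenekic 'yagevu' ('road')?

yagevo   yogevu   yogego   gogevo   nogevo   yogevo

vulsagep ~ volsogep, yalunzal ~ yolonzol — Fenekic a corresponds to Ralen o after a consonant, before a consonant other than r, m, n, p, b, f, v.
yarumu ~ yoromo, dopu ~ zopo — Fenekic u corresponds to Ralen o word-finally.
Applying these to Fenekic 'yagevu':
  yagevu → yogevu   (a→o after a consonant, before a consonant other than r, m, n, p, b, f, v)
  yogevu → yogevo   (u→o word-finally)
So the Ralen cognate is 'yogevo'.

yogevo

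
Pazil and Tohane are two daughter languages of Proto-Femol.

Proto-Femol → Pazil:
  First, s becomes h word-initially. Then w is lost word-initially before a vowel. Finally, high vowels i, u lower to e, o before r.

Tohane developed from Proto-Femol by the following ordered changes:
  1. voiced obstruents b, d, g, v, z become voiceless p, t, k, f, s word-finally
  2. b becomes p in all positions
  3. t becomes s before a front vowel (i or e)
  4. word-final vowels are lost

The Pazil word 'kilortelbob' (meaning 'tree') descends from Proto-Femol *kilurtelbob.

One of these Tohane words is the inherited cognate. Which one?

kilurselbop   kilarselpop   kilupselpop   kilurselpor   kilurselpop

Tohane: *kilurtelbob > kilurtelbop > kilurtelpop > kilurselpop  (by final devoicing, unconditioned shift, palatalisation)
Among the options, 'kilurselpop' alone shows every Tohane change applied in order.

kilurselpop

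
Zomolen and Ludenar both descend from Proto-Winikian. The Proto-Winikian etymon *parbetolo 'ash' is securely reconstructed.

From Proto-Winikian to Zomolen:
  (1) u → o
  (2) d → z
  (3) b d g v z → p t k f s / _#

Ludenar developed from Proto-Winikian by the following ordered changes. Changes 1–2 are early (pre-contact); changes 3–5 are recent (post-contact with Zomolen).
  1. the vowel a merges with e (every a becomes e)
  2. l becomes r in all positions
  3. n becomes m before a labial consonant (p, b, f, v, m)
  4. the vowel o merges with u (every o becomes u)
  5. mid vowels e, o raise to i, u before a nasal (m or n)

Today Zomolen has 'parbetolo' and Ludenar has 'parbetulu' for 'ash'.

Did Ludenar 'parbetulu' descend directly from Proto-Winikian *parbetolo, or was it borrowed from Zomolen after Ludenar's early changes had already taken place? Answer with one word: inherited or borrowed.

borrowed

If inherited, *parbetolo would pass through all of Ludenar's changes:
Ludenar: *parbetolo > perbetolo > perbetoro > perbeturu  (by vowel merger, unconditioned shift, vowel merger)
If borrowed from Zomolen 'parbetolo' after the early changes, it would undergo only the recent ones:
  rule 3 (nasal place assimilation): no change (parbetolo)
  rule 4 (vowel merger): parbetolo → parbetulu
  rule 5 (pre-nasal raising): no change (parbetulu)
  ⇒ as a loan: parbetulu
Ludenar 'parbetulu' matches the loan outcome 'parbetulu', not the inherited 'perbeturu' — it skipped the early Ludenar changes, so it was borrowed from Zomolen.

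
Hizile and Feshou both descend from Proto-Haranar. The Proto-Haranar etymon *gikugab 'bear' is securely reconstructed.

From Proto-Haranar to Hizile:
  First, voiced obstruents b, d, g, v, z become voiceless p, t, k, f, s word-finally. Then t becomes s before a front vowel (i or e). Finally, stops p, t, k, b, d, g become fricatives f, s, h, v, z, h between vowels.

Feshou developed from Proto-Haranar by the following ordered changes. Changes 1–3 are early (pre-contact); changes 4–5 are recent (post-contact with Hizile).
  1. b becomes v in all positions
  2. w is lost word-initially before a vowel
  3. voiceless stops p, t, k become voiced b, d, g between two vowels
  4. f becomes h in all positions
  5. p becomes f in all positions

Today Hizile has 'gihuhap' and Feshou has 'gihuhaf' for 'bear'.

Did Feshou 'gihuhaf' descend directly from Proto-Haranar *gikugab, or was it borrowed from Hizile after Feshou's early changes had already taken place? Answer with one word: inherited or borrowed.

If inherited, *gikugab would pass through all of Feshou's changes:
Feshou: *gikugab
  gikugab → gikugav   [unconditioned shift]
  gikugav (rule 2 does not apply)
  gikugav → gigugav   [intervocalic voicing]
  gigugav (rule 4 does not apply)
  gigugav (rule 5 does not apply)
  giving Feshou gigugav.
If borrowed from Hizile 'gihuhap' after the early changes, it would undergo only the recent ones:
  rule 4 (unconditioned shift): no change (gihuhap)
  rule 5 (unconditioned shift): gihuhap → gihuhaf
  ⇒ as a loan: gihuhaf
Feshou 'gihuhaf' matches the loan outcome 'gihuhaf', not the inherited 'gigugav' — it skipped the early Feshou changes, so it was borrowed from Hizile.

borrowed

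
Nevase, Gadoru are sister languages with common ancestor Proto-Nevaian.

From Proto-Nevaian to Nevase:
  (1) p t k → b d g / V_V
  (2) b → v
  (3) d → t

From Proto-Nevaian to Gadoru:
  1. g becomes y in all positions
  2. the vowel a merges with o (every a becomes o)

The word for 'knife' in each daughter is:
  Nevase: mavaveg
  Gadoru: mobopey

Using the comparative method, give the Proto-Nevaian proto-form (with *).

*mabapeg

Position 4: Nevase has a, Gadoru has o. Nevase preserves a here (none of its changes turn any other segment into a), so the proto-segment is *a.
Position 2: Nevase has a, Gadoru has o. Nevase preserves a here (none of its changes turn any other segment into a), so the proto-segment is *a.
Position 7: Nevase has g, Gadoru has y. Taking the neighbouring segments as reconstructed: Nevase g can only go back to *g; Gadoru y could go back to *g or *y — the one source consistent with every daughter is *g.
Verify the candidate proto-form against each daughter:
Nevase: *mabapeg
  mabapeg → mababeg   [intervocalic voicing]
  mababeg → mavaveg   [unconditioned shift]
  mavaveg (rule 3 does not apply)
  giving Nevase mavaveg.
Gadoru: *mabapeg
  mabapeg → mabapey   [unconditioned shift]
  mabapey → mobopey   [vowel merger]
  giving Gadoru mobopey.
No other proto-form is consistent with every reflex, so the reconstruction is *mabapeg.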